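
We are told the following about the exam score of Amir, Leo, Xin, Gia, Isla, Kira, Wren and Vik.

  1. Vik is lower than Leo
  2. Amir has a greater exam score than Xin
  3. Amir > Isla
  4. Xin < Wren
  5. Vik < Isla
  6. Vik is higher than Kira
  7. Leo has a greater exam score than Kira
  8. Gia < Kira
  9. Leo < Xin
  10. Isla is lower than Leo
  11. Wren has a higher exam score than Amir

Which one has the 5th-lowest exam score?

The consecutive relations fix a unique order: Gia < Kira < Vik < Isla < Leo < Xin < Amir < Wren.
Counting 5 from the smallest end gives Leo.

Leo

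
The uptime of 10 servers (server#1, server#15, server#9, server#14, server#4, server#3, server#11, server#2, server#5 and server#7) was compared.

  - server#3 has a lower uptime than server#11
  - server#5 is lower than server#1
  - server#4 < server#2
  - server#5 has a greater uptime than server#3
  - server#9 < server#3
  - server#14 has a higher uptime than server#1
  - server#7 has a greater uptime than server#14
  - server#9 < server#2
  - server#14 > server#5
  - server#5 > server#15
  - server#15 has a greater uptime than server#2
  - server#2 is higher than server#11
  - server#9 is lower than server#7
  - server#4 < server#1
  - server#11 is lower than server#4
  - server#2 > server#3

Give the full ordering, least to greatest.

server#9 < server#3 < server#11 < server#4 < server#2 < server#15 < server#5 < server#1 < server#14 < server#7

Each adjacent pair is fixed by a given relation: server#9 < server#3; server#3 < server#11; server#11 < server#4; server#4 < server#2; server#2 < server#15; server#15 < server#5; server#5 < server#1; server#1 < server#14; server#14 < server#7. Chaining them end to end gives the full order.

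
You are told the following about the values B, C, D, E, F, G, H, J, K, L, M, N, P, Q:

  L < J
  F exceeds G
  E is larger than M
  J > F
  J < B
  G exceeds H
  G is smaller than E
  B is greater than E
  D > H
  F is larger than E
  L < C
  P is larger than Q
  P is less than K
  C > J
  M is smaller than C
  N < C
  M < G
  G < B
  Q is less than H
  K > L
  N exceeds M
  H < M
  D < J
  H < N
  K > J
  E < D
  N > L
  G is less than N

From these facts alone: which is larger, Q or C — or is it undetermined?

Q < H < M < G < E < D < J < C, by transitivity through H, M, G, E, D, J.
So C is larger.

C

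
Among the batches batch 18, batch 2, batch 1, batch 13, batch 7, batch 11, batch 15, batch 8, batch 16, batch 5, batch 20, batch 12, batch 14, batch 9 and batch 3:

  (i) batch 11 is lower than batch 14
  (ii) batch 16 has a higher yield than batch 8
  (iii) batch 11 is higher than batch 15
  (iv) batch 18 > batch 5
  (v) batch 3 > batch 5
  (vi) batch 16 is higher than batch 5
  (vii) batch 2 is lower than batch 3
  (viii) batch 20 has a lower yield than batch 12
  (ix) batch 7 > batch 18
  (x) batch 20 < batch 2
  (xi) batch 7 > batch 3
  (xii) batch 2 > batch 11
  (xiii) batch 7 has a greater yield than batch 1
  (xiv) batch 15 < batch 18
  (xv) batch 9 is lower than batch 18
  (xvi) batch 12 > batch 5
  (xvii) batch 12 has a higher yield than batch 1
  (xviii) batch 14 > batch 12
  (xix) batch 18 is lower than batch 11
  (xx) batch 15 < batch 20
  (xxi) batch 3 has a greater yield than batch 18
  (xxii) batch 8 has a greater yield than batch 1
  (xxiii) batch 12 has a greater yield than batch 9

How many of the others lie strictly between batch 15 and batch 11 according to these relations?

1

Chaining upward from batch 15 reaches: batch 20, batch 18, batch 12, batch 14, batch 2, batch 3, batch 7.
Chaining downward from batch 11 reaches: batch 9, batch 5, batch 18.
Strictly between batch 15 and batch 11 are those in both lists: batch 18 — 1 element.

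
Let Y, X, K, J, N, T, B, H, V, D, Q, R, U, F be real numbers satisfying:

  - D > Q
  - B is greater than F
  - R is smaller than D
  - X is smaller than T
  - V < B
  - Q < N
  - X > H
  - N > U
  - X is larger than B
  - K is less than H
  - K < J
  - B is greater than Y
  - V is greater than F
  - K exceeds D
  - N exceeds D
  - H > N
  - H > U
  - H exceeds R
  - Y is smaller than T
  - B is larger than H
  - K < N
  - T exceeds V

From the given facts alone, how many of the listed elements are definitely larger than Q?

From Q the given relations immediately reach D, N.
From those, K, H — 4 in total.
From those, B, X, J — 7 in total.
From those, T — 8 in total.
Nothing else is reachable above Q; 8 in all.

8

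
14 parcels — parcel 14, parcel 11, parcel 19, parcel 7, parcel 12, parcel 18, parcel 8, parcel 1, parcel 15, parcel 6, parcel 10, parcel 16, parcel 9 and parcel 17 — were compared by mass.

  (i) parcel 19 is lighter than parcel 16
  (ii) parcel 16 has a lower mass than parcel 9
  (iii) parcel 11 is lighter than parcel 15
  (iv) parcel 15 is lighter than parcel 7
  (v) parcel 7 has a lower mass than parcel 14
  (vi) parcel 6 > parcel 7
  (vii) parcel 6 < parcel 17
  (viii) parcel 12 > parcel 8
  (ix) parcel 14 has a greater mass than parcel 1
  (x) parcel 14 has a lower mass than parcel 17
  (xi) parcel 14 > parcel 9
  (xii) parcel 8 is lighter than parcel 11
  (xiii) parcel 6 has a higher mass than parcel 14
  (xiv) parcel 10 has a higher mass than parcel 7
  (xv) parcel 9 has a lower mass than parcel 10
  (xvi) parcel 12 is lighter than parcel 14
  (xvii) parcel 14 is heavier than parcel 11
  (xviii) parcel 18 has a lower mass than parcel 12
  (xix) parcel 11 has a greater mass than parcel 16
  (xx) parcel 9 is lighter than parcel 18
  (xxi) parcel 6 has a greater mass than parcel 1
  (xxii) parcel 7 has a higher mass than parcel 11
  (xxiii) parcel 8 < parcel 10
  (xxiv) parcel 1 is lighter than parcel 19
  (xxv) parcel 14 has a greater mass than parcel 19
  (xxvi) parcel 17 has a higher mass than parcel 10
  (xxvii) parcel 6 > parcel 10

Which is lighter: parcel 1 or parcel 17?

parcel 1 < parcel 19 and parcel 19 < parcel 16 give parcel 1 < parcel 16.
Then parcel 16 < parcel 11 extends the chain to parcel 11.
Then parcel 11 < parcel 15 extends the chain to parcel 15.
With parcel 15 < parcel 7: parcel 1 < parcel 19 < parcel 16 < parcel 11 < parcel 15 < parcel 7.
With parcel 7 < parcel 10: parcel 1 < parcel 19 < parcel 16 < parcel 11 < parcel 15 < parcel 7 < parcel 10.
With parcel 10 < parcel 17: parcel 1 < parcel 19 < parcel 16 < parcel 11 < parcel 15 < parcel 7 < parcel 10 < parcel 17.
So parcel 1 < parcel 17; parcel 1 is the lighter of the two.

parcel 1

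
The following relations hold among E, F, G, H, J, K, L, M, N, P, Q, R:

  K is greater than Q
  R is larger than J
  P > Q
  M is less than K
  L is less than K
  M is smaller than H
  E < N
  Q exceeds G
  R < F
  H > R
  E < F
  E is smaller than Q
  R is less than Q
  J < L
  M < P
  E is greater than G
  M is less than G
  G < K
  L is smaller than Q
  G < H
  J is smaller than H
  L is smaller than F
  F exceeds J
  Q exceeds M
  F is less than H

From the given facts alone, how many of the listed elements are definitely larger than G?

Directly above G: E, Q, K, H.
One step further: F, N, P (7 so far).
No other element is forced above G by the given relations, so the count is 7.

7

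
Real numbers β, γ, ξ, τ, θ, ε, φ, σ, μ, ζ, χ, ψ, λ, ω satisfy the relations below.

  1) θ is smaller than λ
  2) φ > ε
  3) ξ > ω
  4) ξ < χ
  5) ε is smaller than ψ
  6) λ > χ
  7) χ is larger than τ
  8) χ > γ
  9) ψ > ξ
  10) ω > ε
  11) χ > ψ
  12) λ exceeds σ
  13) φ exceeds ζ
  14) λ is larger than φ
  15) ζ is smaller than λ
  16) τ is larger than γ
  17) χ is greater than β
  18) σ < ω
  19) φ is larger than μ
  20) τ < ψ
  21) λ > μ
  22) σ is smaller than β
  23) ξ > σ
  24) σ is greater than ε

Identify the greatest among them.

λ

ε is not greatest since ε < σ; γ is not greatest since γ < τ; σ is not greatest since σ < ξ; ζ is not greatest since ζ < λ; τ is not greatest since τ < ψ; μ is not greatest since μ < λ; ω is not greatest since ω < ξ; β is not greatest since β < χ; ξ is not greatest since ξ < ψ; ψ is not greatest since ψ < χ; χ is not greatest since χ < λ; θ is not greatest since θ < λ; φ is not greatest since φ < λ.
Only λ has nothing above it, so λ is the greatest.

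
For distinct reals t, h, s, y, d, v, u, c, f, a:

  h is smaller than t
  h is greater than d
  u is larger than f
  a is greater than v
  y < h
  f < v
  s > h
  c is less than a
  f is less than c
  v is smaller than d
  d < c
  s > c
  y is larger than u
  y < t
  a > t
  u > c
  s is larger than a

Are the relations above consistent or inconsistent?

Every relation is compatible with f < v < d < c < u < y < h < t < a < s; the set is consistent.

consistent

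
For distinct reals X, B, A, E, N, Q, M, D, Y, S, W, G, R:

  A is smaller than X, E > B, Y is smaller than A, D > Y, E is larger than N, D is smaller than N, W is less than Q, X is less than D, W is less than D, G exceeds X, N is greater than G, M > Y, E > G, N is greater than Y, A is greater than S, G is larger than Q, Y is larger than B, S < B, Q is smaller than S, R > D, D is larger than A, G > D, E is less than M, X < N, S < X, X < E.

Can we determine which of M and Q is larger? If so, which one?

M

Q < S and S < B give Q < B.
Then B < Y extends the chain to Y.
With Y < A: Q < S < B < Y < A.
Then A < X extends the chain to X.
Then X < D extends the chain to D.
With D < N: Q < S < B < Y < A < X < D < N.
With N < E: Q < S < B < Y < A < X < D < N < E.
With E < M: Q < S < B < Y < A < X < D < N < E < M.
So M is larger.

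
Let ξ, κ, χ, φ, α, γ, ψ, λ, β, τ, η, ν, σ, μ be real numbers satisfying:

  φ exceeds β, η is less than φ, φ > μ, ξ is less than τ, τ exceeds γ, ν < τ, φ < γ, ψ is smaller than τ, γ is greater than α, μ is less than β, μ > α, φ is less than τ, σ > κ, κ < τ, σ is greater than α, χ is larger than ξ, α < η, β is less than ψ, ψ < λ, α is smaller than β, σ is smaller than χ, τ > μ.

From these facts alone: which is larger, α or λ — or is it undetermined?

The relevant relations are α < μ; μ < β; β < ψ; ψ < λ.
Chaining these gives α < μ < β < ψ < λ.
So λ is larger.

λ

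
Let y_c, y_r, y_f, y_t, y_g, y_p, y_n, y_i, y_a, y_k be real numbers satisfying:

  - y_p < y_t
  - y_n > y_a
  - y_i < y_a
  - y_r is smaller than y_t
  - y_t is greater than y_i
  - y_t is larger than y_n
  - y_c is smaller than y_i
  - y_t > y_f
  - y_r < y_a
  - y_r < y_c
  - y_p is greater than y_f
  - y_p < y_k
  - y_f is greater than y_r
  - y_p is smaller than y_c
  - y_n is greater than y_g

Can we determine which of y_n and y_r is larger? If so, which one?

y_n

y_r < y_f and y_f < y_p give y_r < y_p.
With y_p < y_c: y_r < y_f < y_p < y_c.
With y_c < y_i: y_r < y_f < y_p < y_c < y_i.
Then y_i < y_a extends the chain to y_a.
With y_a < y_n: y_r < y_f < y_p < y_c < y_i < y_a < y_n.
So y_n is larger.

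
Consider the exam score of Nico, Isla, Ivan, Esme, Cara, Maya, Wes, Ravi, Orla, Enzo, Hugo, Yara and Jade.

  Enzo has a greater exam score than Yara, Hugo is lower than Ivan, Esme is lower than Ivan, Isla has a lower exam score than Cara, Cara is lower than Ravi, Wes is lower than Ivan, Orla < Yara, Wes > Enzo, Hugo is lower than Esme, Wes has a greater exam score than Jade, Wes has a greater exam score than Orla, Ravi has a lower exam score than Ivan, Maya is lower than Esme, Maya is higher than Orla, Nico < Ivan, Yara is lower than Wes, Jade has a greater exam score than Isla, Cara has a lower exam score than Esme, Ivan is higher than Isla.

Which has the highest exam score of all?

Orla is not greatest since Orla < Wes; Isla is not greatest since Isla < Ivan; Jade is not greatest since Jade < Wes; Yara is not greatest since Yara < Wes; Nico is not greatest since Nico < Ivan; Hugo is not greatest since Hugo < Esme; Maya is not greatest since Maya < Esme; Cara is not greatest since Cara < Esme; Enzo is not greatest since Enzo < Wes; Esme is not greatest since Esme < Ivan; Wes is not greatest since Wes < Ivan; Ravi is not greatest since Ravi < Ivan.
Only Ivan has nothing above it, so Ivan is the highest exam score.

Ivan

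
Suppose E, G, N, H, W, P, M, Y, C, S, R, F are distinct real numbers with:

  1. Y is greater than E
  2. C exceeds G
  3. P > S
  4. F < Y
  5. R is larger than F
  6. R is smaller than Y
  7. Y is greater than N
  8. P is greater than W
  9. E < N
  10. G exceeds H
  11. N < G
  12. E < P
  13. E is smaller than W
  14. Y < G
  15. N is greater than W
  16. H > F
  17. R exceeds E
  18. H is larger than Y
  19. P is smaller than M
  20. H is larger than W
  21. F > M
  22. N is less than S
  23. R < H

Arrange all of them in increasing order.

Each adjacent pair is fixed by a given relation: E < W; W < N; N < S; S < P; P < M; M < F; F < R; R < Y; Y < H; H < G; G < C. Chaining them end to end gives the full order.

E < W < N < S < P < M < F < R < Y < H < G < C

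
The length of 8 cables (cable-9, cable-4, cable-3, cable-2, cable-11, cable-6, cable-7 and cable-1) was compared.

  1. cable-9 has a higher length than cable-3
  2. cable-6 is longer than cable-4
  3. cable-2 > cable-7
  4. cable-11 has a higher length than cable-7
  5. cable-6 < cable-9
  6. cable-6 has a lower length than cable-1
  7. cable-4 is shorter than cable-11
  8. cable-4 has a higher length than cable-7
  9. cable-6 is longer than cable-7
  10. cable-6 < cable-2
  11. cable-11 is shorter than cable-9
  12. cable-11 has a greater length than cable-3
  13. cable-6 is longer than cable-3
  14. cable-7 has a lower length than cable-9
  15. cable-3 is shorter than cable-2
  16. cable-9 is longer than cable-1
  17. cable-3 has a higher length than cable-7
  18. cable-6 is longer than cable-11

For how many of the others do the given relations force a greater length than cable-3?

The elements the relations force above cable-3 are cable-11, cable-6, cable-1, cable-2, cable-9 — no chain reaches any other.
That is 5.

5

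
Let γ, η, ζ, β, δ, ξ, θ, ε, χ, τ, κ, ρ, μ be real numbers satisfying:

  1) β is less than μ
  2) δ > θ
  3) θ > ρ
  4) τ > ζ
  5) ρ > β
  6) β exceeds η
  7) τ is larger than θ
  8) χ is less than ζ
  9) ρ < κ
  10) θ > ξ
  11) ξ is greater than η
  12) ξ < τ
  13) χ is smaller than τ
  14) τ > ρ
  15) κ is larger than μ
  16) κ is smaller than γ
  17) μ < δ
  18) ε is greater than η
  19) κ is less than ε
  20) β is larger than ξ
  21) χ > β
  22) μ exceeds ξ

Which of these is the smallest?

η

ξ is not least since η < ξ; β is not least since η < β; ρ is not least since β < ρ; χ is not least since β < χ; ζ is not least since χ < ζ; μ is not least since ξ < μ; κ is not least since ρ < κ; θ is not least since ξ < θ; γ is not least since κ < γ; δ is not least since μ < δ; ε is not least since η < ε; τ is not least since χ < τ.
Only η has nothing below it, so η is the smallest.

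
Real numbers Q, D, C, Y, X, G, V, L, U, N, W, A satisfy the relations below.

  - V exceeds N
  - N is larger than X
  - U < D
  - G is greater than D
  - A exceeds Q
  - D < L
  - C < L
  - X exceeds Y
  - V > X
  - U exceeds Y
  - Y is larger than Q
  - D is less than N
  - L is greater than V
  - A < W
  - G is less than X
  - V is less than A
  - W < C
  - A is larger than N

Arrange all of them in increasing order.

Q < Y < U < D < G < X < N < V < A < W < C < L

Each adjacent pair is fixed by a given relation: Q < Y; Y < U; U < D; D < G; G < X; X < N; N < V; V < A; A < W; W < C; C < L. Chaining them end to end gives the full order.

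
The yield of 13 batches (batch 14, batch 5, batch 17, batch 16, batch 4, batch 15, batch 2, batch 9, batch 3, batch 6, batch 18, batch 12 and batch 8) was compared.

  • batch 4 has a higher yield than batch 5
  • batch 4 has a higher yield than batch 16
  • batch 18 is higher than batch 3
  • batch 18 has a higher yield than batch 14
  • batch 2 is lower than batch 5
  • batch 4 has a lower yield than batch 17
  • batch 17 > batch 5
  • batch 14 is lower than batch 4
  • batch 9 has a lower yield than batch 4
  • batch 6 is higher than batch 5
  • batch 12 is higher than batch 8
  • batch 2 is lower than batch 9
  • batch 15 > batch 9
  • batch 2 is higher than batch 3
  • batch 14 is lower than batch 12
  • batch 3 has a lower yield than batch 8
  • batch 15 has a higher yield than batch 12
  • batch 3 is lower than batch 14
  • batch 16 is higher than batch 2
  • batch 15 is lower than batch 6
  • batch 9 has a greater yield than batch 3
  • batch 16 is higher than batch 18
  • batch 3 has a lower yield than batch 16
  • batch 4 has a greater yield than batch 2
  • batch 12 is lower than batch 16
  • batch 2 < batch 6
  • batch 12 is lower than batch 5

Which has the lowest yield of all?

Chaining upward from batch 3: directly above it, batch 8, batch 2, batch 14, batch 18, batch 9, batch 16; then batch 12, batch 5, batch 15, batch 4, batch 6; then batch 17.
That covers every other element, and nothing is given below batch 3, so batch 3 is the lowest yield.

batch 3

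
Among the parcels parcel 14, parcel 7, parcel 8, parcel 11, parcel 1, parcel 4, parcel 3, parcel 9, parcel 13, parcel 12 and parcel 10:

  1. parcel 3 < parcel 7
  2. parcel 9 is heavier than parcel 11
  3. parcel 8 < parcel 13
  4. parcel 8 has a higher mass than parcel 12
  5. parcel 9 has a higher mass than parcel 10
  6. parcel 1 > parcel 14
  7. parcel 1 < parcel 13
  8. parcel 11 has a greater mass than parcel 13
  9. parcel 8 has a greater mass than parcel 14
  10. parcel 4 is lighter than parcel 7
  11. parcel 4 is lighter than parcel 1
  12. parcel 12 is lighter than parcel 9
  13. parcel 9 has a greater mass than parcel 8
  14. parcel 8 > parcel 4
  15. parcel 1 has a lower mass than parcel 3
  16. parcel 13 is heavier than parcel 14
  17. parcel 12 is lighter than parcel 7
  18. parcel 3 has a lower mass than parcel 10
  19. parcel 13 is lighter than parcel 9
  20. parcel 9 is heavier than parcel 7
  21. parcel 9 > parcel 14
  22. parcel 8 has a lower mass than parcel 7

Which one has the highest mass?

parcel 14 is not greatest since parcel 14 < parcel 1; parcel 4 is not greatest since parcel 4 < parcel 8; parcel 12 is not greatest since parcel 12 < parcel 7; parcel 8 is not greatest since parcel 8 < parcel 9; parcel 1 is not greatest since parcel 1 < parcel 13; parcel 3 is not greatest since parcel 3 < parcel 10; parcel 13 is not greatest since parcel 13 < parcel 9; parcel 10 is not greatest since parcel 10 < parcel 9; parcel 7 is not greatest since parcel 7 < parcel 9; parcel 11 is not greatest since parcel 11 < parcel 9.
Only parcel 9 has nothing above it, so parcel 9 is the highest mass.

parcel 9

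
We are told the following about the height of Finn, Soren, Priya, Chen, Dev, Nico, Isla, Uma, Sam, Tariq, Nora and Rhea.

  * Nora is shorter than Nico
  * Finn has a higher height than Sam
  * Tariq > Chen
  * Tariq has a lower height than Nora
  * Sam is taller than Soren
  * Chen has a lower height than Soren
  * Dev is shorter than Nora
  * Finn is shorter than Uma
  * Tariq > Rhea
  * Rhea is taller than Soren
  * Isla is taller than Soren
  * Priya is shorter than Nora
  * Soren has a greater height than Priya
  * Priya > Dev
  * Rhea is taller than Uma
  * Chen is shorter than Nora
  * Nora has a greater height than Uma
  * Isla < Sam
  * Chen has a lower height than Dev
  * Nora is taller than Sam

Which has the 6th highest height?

Finn

Piecing the relations together gives one ordering: Chen < Dev < Priya < Soren < Isla < Sam < Finn < Uma < Rhea < Tariq < Nora < Nico.
The 6th largest is Finn.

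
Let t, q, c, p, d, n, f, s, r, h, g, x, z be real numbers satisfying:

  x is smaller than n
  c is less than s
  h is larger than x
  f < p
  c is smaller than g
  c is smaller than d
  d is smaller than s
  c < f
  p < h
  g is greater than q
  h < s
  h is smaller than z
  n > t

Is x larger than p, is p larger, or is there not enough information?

undetermined

Following every chain through x: above x we get n, h, z, s.
p is not reached, and no chain runs the other way from p to x.
So the given relations leave the order of x and p undetermined.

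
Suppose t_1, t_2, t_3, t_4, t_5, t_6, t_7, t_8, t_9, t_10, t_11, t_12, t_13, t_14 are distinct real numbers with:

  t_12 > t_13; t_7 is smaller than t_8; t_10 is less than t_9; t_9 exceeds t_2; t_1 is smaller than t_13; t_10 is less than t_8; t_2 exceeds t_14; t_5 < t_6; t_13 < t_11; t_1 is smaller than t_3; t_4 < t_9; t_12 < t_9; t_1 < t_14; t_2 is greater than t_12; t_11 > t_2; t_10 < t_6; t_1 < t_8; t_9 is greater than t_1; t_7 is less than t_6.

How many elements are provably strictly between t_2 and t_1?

Chaining upward from t_1 reaches: t_13, t_14, t_12, t_3, t_9, t_11, t_8.
Chaining downward from t_2 reaches: t_13, t_14, t_12.
Strictly between t_1 and t_2 are those in both lists: t_13, t_14, t_12 — 3 elements.

3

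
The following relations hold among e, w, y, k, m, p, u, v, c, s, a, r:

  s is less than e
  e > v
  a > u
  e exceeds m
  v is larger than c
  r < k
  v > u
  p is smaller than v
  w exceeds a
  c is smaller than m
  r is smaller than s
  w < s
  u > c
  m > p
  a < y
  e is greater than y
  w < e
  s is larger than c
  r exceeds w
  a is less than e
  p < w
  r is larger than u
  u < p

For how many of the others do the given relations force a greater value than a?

Directly above a: w, y, e.
One step further: r, s (5 so far).
One step further: k (6 so far).
Nothing else is reachable above a; 6 in all.

6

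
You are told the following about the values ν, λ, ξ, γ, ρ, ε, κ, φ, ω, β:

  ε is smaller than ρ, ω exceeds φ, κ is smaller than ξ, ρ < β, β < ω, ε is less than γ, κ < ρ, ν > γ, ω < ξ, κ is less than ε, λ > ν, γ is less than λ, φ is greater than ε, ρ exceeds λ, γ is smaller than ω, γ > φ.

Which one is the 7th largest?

γ

Piecing the relations together gives one ordering: κ < ε < φ < γ < ν < λ < ρ < β < ω < ξ.
Counting 7 from the largest end gives γ.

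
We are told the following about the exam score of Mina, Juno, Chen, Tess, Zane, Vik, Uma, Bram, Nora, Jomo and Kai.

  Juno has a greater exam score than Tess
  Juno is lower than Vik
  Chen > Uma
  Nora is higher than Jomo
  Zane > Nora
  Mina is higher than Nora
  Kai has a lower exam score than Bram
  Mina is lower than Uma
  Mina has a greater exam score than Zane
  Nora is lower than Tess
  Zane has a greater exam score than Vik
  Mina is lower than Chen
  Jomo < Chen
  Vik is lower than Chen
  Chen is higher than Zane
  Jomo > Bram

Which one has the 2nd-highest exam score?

Uma

Chaining the given pairs: Kai < Bram < Jomo < Nora < Tess < Juno < Vik < Zane < Mina < Uma < Chen.
Counting 2 from the largest end gives Uma.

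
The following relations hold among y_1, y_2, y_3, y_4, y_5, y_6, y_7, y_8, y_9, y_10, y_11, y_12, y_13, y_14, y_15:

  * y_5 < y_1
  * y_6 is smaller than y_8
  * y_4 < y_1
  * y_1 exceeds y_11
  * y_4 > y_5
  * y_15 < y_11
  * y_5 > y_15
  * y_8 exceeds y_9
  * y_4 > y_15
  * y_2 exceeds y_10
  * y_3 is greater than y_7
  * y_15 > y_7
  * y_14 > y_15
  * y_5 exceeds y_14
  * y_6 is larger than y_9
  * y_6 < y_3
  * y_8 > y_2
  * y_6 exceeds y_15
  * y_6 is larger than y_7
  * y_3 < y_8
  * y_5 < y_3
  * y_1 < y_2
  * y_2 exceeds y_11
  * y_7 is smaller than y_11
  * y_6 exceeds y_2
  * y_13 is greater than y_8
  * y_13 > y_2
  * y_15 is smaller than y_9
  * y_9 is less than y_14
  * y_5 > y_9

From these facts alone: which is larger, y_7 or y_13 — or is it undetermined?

y_13

y_7 < y_15 and y_15 < y_9 give y_7 < y_9.
With y_9 < y_14: y_7 < y_15 < y_9 < y_14.
Then y_14 < y_5 extends the chain to y_5.
Then y_5 < y_1 extends the chain to y_1.
With y_1 < y_2: y_7 < y_15 < y_9 < y_14 < y_5 < y_1 < y_2.
With y_2 < y_6: y_7 < y_15 < y_9 < y_14 < y_5 < y_1 < y_2 < y_6.
Then y_6 < y_3 extends the chain to y_3.
With y_3 < y_8: y_7 < y_15 < y_9 < y_14 < y_5 < y_1 < y_2 < y_6 < y_3 < y_8.
With y_8 < y_13: y_7 < y_15 < y_9 < y_14 < y_5 < y_1 < y_2 < y_6 < y_3 < y_8 < y_13.
So y_13 is larger.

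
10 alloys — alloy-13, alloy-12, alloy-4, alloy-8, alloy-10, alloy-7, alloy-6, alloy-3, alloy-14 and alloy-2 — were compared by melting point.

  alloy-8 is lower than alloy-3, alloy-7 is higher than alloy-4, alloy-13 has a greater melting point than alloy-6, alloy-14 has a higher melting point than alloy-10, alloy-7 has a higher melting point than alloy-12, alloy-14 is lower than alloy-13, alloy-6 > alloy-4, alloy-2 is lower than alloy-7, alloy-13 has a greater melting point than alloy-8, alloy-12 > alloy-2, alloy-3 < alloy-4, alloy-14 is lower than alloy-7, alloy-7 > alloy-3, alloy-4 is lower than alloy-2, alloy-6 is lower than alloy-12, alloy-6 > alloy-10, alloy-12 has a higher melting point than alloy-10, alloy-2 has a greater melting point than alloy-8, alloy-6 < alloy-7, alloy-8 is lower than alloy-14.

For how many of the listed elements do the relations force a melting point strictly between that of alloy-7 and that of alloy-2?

Chaining upward from alloy-2 reaches: alloy-12.
Chaining downward from alloy-7 reaches: alloy-10, alloy-8, alloy-14, alloy-3, alloy-4, alloy-6, alloy-12.
Strictly between alloy-2 and alloy-7 are those in both lists: alloy-12 — 1 element.

1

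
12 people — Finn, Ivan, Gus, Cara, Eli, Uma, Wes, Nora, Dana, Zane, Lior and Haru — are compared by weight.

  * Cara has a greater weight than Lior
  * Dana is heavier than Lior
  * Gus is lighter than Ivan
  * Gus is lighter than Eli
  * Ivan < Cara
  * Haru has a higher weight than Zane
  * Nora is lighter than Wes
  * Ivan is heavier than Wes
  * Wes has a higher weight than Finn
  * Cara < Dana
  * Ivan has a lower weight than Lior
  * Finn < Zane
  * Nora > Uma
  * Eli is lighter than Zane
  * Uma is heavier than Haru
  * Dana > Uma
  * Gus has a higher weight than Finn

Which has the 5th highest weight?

The consecutive relations fix a unique order: Finn < Gus < Eli < Zane < Haru < Uma < Nora < Wes < Ivan < Lior < Cara < Dana.
Counting 5 from the largest end gives Wes.

Wes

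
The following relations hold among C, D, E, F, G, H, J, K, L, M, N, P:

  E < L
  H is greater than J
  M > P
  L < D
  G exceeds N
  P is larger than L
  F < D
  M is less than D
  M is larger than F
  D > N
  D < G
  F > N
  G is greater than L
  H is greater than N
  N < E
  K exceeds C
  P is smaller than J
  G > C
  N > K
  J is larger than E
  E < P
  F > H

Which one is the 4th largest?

The consecutive relations fix a unique order: C < K < N < E < L < P < J < H < F < M < D < G.
The 4th largest is F.

F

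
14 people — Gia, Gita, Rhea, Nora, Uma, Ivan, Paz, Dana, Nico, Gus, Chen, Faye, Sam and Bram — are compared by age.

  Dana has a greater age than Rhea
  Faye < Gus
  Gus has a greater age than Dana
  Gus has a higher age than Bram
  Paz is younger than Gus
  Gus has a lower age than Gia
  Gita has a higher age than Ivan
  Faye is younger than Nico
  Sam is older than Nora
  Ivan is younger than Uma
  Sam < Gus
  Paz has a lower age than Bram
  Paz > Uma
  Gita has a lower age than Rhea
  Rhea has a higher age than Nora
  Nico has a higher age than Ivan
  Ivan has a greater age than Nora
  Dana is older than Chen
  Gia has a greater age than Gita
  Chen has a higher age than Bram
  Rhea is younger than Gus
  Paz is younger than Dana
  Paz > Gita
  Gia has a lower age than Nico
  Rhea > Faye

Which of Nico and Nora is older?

Chaining the given relations: Nora < Ivan < Gita < Paz < Bram < Chen < Dana < Gus < Gia < Nico.
So Nora < Nico; Nico is the older of the two.

Nico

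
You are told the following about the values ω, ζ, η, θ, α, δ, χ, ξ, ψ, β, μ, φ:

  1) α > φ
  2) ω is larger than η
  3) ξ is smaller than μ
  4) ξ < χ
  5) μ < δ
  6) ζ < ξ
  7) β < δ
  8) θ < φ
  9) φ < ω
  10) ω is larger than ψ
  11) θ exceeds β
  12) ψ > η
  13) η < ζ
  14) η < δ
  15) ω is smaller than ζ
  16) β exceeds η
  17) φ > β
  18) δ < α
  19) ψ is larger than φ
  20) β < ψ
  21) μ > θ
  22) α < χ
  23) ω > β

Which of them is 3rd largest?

δ

Piecing the relations together gives one ordering: η < β < θ < φ < ψ < ω < ζ < ξ < μ < δ < α < χ.
Counting 3 from the largest end gives δ.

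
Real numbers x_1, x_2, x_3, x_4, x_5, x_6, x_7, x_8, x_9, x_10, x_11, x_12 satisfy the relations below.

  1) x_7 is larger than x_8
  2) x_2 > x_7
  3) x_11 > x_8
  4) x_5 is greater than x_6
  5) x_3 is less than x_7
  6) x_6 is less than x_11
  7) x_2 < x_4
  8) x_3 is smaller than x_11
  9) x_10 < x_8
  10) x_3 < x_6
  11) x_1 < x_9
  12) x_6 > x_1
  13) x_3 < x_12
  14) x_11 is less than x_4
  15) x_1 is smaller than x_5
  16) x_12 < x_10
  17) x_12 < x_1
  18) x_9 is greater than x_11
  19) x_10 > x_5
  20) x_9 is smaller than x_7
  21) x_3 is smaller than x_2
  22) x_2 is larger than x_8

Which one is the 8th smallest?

Chaining the given pairs: x_3 < x_12 < x_1 < x_6 < x_5 < x_10 < x_8 < x_11 < x_9 < x_7 < x_2 < x_4.
Counting 8 from the smallest end gives x_11.

x_11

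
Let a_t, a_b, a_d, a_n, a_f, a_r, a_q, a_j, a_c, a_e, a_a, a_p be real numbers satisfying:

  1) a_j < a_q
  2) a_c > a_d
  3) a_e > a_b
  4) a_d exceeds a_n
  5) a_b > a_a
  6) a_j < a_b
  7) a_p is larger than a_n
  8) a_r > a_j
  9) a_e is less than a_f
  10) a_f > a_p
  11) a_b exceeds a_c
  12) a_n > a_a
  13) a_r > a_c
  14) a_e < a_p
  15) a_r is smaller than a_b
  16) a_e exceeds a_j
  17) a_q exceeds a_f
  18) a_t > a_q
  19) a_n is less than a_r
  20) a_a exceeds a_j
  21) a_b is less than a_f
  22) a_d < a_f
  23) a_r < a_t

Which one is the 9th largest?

a_d

The consecutive relations fix a unique order: a_j < a_a < a_n < a_d < a_c < a_r < a_b < a_e < a_p < a_f < a_q < a_t.
The 9th largest is a_d.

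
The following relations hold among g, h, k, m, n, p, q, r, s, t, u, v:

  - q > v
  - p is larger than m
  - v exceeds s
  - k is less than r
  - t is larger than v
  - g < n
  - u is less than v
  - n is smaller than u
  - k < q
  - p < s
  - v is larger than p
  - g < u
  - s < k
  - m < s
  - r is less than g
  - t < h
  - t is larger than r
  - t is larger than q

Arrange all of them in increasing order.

m < p < s < k < r < g < n < u < v < q < t < h

Each adjacent pair is fixed by a given relation: m < p; p < s; s < k; k < r; r < g; g < n; n < u; u < v; v < q; q < t; t < h. Chaining them end to end gives the full order.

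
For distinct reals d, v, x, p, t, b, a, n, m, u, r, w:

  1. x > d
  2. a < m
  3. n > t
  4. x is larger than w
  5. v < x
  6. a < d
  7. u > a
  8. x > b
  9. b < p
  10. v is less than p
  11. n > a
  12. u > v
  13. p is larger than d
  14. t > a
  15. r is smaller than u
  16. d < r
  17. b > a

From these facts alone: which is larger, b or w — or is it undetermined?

undetermined

Following every chain through w: above w we get x.
b is not reached, and no chain runs the other way from b to w.
So the given relations leave the order of w and b undetermined.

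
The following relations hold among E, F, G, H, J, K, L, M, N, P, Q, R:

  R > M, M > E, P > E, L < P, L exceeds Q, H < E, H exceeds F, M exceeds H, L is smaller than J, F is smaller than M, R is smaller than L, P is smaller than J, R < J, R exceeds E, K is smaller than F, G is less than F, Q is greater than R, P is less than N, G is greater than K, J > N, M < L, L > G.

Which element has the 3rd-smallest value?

F

Piecing the relations together gives one ordering: K < G < F < H < E < M < R < Q < L < P < N < J.
The 3rd smallest is F.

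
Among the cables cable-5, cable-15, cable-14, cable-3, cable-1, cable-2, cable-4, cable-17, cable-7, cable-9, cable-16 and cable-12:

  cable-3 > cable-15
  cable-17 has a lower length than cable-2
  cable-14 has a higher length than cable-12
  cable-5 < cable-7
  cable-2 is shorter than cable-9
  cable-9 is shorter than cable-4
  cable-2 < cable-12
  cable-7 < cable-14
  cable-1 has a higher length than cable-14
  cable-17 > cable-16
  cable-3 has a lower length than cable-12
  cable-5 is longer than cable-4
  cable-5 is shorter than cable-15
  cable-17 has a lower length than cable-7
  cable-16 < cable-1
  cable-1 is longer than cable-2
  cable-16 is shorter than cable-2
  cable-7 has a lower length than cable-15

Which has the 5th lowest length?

The consecutive relations fix a unique order: cable-16 < cable-17 < cable-2 < cable-9 < cable-4 < cable-5 < cable-7 < cable-15 < cable-3 < cable-12 < cable-14 < cable-1.
Counting 5 from the smallest end gives cable-4.

cable-4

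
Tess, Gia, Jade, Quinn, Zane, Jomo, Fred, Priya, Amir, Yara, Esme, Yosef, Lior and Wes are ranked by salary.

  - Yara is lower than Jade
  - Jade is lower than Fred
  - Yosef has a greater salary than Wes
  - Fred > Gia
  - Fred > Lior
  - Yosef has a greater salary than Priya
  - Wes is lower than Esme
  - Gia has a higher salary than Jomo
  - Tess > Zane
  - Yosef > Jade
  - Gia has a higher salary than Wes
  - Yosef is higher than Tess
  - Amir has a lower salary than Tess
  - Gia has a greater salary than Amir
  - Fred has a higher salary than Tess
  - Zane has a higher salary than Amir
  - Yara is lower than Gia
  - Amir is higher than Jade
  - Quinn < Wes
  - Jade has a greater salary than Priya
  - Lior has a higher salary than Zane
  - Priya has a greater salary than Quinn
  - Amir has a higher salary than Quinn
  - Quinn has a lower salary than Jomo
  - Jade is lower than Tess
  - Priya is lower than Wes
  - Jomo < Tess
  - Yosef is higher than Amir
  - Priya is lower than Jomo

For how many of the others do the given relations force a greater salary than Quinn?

12

From Quinn the given relations immediately reach Priya, Jomo, Wes, Amir.
From those, Jade, Gia, Zane, Tess, Esme, Yosef — 10 in total.
From those, Lior, Fred — 12 in total.
Nothing else is reachable above Quinn; 12 in all.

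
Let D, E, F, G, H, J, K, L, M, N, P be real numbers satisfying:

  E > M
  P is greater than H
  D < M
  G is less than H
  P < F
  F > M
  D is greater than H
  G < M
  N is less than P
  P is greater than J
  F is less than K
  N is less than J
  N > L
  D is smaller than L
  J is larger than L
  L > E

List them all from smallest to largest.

Each adjacent pair is fixed by a given relation: G < H; H < D; D < M; M < E; E < L; L < N; N < J; J < P; P < F; F < K. Chaining them end to end gives the full order.

G < H < D < M < E < L < N < J < P < F < K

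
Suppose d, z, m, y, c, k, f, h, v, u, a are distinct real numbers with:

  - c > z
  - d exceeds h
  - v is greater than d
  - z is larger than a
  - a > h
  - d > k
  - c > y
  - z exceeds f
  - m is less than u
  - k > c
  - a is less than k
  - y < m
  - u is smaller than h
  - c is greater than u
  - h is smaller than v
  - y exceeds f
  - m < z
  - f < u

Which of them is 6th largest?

The consecutive relations fix a unique order: f < y < m < u < h < a < z < c < k < d < v.
Counting 6 from the largest end gives a.

a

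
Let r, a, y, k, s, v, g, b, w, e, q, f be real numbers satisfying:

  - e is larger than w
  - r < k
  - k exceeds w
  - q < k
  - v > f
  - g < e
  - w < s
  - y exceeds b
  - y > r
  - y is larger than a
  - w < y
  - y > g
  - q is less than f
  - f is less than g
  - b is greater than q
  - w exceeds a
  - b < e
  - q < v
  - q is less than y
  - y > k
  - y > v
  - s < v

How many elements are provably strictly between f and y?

2

Chaining upward from f reaches: g, e, v.
Chaining downward from y reaches: q, a, w, r, b, g, k, s, v.
Strictly between f and y are those in both lists: g, v — 2 elements.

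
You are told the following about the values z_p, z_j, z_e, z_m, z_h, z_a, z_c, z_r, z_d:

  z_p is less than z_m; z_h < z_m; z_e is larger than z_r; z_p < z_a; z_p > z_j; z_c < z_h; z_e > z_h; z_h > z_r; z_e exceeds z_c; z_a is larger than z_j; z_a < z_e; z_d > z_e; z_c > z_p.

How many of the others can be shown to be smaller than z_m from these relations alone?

The elements the relations force below z_m are z_r, z_j, z_p, z_c, z_h — no chain reaches any other.
That is 5.

5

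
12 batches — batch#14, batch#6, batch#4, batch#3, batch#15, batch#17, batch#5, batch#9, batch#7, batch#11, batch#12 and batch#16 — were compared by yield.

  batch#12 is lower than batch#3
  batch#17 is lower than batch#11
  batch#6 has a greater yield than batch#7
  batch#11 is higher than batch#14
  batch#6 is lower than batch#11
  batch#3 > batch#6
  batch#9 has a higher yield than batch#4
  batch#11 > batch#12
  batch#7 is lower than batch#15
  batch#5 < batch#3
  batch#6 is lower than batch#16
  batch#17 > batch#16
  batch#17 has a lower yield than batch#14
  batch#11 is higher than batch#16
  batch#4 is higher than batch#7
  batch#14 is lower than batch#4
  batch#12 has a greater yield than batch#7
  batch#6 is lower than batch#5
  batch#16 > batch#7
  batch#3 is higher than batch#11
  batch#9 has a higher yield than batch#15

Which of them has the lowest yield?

batch#7

Chaining upward from batch#7: directly above it, batch#6, batch#12, batch#16, batch#4, batch#15; then batch#5, batch#17, batch#11, batch#3, batch#9; then batch#14.
That covers every other element, and nothing is given below batch#7, so batch#7 is the lowest yield.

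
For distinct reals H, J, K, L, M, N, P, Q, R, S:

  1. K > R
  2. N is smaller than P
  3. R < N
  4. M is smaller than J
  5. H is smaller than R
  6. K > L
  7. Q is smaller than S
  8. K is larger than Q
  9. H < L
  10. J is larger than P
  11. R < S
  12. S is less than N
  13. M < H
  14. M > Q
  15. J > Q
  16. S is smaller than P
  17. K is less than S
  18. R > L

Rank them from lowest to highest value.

Q < M < H < L < R < K < S < N < P < J

The consecutive links are each given: Q < M; M < H; H < L; L < R; R < K; K < S; S < N; N < P; P < J.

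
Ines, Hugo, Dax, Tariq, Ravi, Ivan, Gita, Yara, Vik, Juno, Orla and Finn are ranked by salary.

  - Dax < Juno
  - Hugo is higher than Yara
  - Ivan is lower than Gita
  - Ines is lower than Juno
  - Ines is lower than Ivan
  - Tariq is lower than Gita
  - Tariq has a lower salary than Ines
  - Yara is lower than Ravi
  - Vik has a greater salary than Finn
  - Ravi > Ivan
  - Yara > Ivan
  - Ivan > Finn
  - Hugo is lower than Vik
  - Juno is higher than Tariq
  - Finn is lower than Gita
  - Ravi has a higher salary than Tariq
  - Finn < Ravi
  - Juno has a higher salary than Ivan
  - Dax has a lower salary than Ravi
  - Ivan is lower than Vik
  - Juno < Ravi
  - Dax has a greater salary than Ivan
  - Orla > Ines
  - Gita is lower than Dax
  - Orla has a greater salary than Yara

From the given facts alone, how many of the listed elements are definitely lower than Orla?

5

Directly below Orla: Ines, Yara.
One step further: Tariq, Ivan (4 so far).
One step further: Finn (5 so far).
Nothing else is reachable below Orla; 5 in all.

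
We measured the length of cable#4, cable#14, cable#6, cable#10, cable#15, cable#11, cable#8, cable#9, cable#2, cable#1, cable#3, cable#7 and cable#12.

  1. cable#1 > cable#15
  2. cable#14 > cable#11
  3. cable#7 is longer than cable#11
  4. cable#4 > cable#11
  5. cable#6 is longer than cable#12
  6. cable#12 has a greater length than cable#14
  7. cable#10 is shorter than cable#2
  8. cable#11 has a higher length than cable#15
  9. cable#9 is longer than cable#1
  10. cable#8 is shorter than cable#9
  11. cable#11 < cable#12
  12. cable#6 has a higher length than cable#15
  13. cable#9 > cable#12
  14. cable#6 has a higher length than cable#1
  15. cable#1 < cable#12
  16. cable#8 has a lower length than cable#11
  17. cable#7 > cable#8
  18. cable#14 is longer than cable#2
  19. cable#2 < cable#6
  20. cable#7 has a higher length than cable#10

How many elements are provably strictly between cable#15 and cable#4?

1

The relations place cable#15 below cable#4. An element lies strictly between them when it is forced above cable#15 and also forced below cable#4.
Above cable#15: {cable#1, cable#11, cable#14, cable#12, cable#7, cable#6, cable#9}. Below cable#4: {cable#8, cable#11}.
Intersection: {cable#11} — 1.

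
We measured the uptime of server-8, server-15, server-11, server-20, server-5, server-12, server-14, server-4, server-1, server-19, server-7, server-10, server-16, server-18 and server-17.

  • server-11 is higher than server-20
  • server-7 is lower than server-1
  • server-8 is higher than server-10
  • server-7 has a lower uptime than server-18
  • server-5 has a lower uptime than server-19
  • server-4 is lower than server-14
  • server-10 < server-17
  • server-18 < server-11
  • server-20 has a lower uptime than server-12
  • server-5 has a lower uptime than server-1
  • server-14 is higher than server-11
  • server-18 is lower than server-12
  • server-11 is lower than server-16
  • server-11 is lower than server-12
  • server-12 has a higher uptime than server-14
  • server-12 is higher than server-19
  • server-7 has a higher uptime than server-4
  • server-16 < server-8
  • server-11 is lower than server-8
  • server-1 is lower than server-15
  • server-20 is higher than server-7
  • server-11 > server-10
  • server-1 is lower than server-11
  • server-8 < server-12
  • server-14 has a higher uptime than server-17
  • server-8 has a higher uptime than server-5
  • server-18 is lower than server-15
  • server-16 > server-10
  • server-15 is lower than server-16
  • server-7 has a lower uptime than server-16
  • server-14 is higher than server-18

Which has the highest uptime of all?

server-12

server-4 is not greatest since server-4 < server-7; server-7 is not greatest since server-7 < server-1; server-5 is not greatest since server-5 < server-19; server-18 is not greatest since server-18 < server-15; server-10 is not greatest since server-10 < server-11; server-17 is not greatest since server-17 < server-14; server-1 is not greatest since server-1 < server-15; server-19 is not greatest since server-19 < server-12; server-20 is not greatest since server-20 < server-11; server-11 is not greatest since server-11 < server-12; server-15 is not greatest since server-15 < server-16; server-16 is not greatest since server-16 < server-8; server-8 is not greatest since server-8 < server-12; server-14 is not greatest since server-14 < server-12.
Only server-12 has nothing above it, so server-12 is the highest uptime.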